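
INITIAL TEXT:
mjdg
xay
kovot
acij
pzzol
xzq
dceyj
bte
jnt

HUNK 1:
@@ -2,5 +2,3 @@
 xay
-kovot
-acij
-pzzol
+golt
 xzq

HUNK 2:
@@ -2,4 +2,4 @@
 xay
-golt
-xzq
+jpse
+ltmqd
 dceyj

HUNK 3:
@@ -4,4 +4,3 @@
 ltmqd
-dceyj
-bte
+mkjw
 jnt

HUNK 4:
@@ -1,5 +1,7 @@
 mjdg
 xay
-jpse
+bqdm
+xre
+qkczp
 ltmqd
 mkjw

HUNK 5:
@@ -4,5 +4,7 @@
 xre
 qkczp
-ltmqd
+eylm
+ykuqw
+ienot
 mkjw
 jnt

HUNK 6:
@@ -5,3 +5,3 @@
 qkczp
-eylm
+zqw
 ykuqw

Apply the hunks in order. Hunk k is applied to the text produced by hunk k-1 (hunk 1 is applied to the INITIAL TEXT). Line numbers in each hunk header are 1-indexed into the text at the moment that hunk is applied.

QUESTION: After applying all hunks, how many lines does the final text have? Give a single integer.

Hunk 1: at line 2 remove [kovot,acij,pzzol] add [golt] -> 7 lines: mjdg xay golt xzq dceyj bte jnt
Hunk 2: at line 2 remove [golt,xzq] add [jpse,ltmqd] -> 7 lines: mjdg xay jpse ltmqd dceyj bte jnt
Hunk 3: at line 4 remove [dceyj,bte] add [mkjw] -> 6 lines: mjdg xay jpse ltmqd mkjw jnt
Hunk 4: at line 1 remove [jpse] add [bqdm,xre,qkczp] -> 8 lines: mjdg xay bqdm xre qkczp ltmqd mkjw jnt
Hunk 5: at line 4 remove [ltmqd] add [eylm,ykuqw,ienot] -> 10 lines: mjdg xay bqdm xre qkczp eylm ykuqw ienot mkjw jnt
Hunk 6: at line 5 remove [eylm] add [zqw] -> 10 lines: mjdg xay bqdm xre qkczp zqw ykuqw ienot mkjw jnt
Final line count: 10

Answer: 10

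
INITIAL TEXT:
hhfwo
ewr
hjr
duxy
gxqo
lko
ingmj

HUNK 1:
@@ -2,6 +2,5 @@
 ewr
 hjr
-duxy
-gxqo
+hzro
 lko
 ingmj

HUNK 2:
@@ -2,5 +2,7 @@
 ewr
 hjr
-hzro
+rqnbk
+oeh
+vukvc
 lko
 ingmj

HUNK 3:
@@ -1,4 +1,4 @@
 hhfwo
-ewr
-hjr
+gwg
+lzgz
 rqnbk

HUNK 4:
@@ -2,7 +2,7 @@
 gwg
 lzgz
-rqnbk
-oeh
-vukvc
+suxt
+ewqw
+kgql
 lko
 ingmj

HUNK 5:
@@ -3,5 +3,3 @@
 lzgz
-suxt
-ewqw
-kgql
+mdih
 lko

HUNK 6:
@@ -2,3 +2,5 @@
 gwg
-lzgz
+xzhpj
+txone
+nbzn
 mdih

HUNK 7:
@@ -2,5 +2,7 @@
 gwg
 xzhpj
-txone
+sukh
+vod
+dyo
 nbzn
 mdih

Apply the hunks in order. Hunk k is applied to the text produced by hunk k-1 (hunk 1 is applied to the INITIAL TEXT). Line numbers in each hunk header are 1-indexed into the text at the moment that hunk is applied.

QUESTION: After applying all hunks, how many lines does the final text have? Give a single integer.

Hunk 1: at line 2 remove [duxy,gxqo] add [hzro] -> 6 lines: hhfwo ewr hjr hzro lko ingmj
Hunk 2: at line 2 remove [hzro] add [rqnbk,oeh,vukvc] -> 8 lines: hhfwo ewr hjr rqnbk oeh vukvc lko ingmj
Hunk 3: at line 1 remove [ewr,hjr] add [gwg,lzgz] -> 8 lines: hhfwo gwg lzgz rqnbk oeh vukvc lko ingmj
Hunk 4: at line 2 remove [rqnbk,oeh,vukvc] add [suxt,ewqw,kgql] -> 8 lines: hhfwo gwg lzgz suxt ewqw kgql lko ingmj
Hunk 5: at line 3 remove [suxt,ewqw,kgql] add [mdih] -> 6 lines: hhfwo gwg lzgz mdih lko ingmj
Hunk 6: at line 2 remove [lzgz] add [xzhpj,txone,nbzn] -> 8 lines: hhfwo gwg xzhpj txone nbzn mdih lko ingmj
Hunk 7: at line 2 remove [txone] add [sukh,vod,dyo] -> 10 lines: hhfwo gwg xzhpj sukh vod dyo nbzn mdih lko ingmj
Final line count: 10

Answer: 10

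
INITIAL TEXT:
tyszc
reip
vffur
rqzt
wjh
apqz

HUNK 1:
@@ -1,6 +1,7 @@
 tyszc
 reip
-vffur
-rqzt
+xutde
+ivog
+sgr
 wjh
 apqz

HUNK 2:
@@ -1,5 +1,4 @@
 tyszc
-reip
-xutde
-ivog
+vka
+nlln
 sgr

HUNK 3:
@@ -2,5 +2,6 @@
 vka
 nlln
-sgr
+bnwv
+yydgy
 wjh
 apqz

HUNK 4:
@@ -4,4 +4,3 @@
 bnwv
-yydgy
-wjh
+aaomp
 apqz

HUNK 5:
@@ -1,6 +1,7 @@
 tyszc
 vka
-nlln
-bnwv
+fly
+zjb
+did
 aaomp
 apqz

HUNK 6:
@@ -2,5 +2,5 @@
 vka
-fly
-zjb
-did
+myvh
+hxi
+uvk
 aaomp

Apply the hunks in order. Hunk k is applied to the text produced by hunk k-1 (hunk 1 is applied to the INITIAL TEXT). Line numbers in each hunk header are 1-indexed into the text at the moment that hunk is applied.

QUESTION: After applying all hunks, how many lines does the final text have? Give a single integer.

Hunk 1: at line 1 remove [vffur,rqzt] add [xutde,ivog,sgr] -> 7 lines: tyszc reip xutde ivog sgr wjh apqz
Hunk 2: at line 1 remove [reip,xutde,ivog] add [vka,nlln] -> 6 lines: tyszc vka nlln sgr wjh apqz
Hunk 3: at line 2 remove [sgr] add [bnwv,yydgy] -> 7 lines: tyszc vka nlln bnwv yydgy wjh apqz
Hunk 4: at line 4 remove [yydgy,wjh] add [aaomp] -> 6 lines: tyszc vka nlln bnwv aaomp apqz
Hunk 5: at line 1 remove [nlln,bnwv] add [fly,zjb,did] -> 7 lines: tyszc vka fly zjb did aaomp apqz
Hunk 6: at line 2 remove [fly,zjb,did] add [myvh,hxi,uvk] -> 7 lines: tyszc vka myvh hxi uvk aaomp apqz
Final line count: 7

Answer: 7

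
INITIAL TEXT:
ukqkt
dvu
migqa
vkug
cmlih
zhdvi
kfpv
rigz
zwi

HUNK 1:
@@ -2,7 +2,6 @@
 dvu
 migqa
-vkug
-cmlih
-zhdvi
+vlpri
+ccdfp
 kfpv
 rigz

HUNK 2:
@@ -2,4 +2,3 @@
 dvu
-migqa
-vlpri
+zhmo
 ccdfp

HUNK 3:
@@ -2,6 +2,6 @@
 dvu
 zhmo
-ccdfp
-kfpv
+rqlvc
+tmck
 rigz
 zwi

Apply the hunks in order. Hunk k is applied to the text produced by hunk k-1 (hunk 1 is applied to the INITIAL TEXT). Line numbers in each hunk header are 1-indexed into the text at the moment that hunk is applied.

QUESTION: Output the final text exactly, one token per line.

Hunk 1: at line 2 remove [vkug,cmlih,zhdvi] add [vlpri,ccdfp] -> 8 lines: ukqkt dvu migqa vlpri ccdfp kfpv rigz zwi
Hunk 2: at line 2 remove [migqa,vlpri] add [zhmo] -> 7 lines: ukqkt dvu zhmo ccdfp kfpv rigz zwi
Hunk 3: at line 2 remove [ccdfp,kfpv] add [rqlvc,tmck] -> 7 lines: ukqkt dvu zhmo rqlvc tmck rigz zwi

Answer: ukqkt
dvu
zhmo
rqlvc
tmck
rigz
zwi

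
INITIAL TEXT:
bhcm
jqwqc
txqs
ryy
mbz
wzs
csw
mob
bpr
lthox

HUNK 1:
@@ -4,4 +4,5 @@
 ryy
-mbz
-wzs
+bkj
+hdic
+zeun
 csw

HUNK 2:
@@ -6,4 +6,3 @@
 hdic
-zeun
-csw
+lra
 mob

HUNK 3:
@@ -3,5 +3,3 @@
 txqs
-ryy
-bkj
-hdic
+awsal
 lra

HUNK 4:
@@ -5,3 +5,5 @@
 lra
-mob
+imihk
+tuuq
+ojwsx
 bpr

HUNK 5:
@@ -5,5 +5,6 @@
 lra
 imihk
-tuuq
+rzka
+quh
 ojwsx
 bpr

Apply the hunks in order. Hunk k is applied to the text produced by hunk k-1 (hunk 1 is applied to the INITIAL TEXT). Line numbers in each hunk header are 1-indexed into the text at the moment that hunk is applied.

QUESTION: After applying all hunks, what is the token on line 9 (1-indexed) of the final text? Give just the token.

Answer: ojwsx

Derivation:
Hunk 1: at line 4 remove [mbz,wzs] add [bkj,hdic,zeun] -> 11 lines: bhcm jqwqc txqs ryy bkj hdic zeun csw mob bpr lthox
Hunk 2: at line 6 remove [zeun,csw] add [lra] -> 10 lines: bhcm jqwqc txqs ryy bkj hdic lra mob bpr lthox
Hunk 3: at line 3 remove [ryy,bkj,hdic] add [awsal] -> 8 lines: bhcm jqwqc txqs awsal lra mob bpr lthox
Hunk 4: at line 5 remove [mob] add [imihk,tuuq,ojwsx] -> 10 lines: bhcm jqwqc txqs awsal lra imihk tuuq ojwsx bpr lthox
Hunk 5: at line 5 remove [tuuq] add [rzka,quh] -> 11 lines: bhcm jqwqc txqs awsal lra imihk rzka quh ojwsx bpr lthox
Final line 9: ojwsx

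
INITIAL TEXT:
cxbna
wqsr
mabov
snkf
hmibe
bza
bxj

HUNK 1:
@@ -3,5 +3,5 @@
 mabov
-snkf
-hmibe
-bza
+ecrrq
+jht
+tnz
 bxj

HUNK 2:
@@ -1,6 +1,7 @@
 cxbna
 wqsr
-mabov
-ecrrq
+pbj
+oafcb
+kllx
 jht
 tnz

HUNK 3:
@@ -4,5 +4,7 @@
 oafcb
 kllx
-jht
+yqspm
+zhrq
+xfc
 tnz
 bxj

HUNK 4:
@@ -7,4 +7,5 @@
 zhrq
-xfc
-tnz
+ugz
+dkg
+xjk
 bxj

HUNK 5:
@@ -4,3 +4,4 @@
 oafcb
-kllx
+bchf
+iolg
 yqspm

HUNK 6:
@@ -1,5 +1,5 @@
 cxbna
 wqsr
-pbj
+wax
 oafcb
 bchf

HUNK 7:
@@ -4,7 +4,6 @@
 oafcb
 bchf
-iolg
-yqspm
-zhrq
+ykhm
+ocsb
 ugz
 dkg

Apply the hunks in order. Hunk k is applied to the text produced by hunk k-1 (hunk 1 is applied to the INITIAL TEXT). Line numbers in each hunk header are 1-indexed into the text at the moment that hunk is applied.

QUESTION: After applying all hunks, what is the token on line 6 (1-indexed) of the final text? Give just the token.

Answer: ykhm

Derivation:
Hunk 1: at line 3 remove [snkf,hmibe,bza] add [ecrrq,jht,tnz] -> 7 lines: cxbna wqsr mabov ecrrq jht tnz bxj
Hunk 2: at line 1 remove [mabov,ecrrq] add [pbj,oafcb,kllx] -> 8 lines: cxbna wqsr pbj oafcb kllx jht tnz bxj
Hunk 3: at line 4 remove [jht] add [yqspm,zhrq,xfc] -> 10 lines: cxbna wqsr pbj oafcb kllx yqspm zhrq xfc tnz bxj
Hunk 4: at line 7 remove [xfc,tnz] add [ugz,dkg,xjk] -> 11 lines: cxbna wqsr pbj oafcb kllx yqspm zhrq ugz dkg xjk bxj
Hunk 5: at line 4 remove [kllx] add [bchf,iolg] -> 12 lines: cxbna wqsr pbj oafcb bchf iolg yqspm zhrq ugz dkg xjk bxj
Hunk 6: at line 1 remove [pbj] add [wax] -> 12 lines: cxbna wqsr wax oafcb bchf iolg yqspm zhrq ugz dkg xjk bxj
Hunk 7: at line 4 remove [iolg,yqspm,zhrq] add [ykhm,ocsb] -> 11 lines: cxbna wqsr wax oafcb bchf ykhm ocsb ugz dkg xjk bxj
Final line 6: ykhm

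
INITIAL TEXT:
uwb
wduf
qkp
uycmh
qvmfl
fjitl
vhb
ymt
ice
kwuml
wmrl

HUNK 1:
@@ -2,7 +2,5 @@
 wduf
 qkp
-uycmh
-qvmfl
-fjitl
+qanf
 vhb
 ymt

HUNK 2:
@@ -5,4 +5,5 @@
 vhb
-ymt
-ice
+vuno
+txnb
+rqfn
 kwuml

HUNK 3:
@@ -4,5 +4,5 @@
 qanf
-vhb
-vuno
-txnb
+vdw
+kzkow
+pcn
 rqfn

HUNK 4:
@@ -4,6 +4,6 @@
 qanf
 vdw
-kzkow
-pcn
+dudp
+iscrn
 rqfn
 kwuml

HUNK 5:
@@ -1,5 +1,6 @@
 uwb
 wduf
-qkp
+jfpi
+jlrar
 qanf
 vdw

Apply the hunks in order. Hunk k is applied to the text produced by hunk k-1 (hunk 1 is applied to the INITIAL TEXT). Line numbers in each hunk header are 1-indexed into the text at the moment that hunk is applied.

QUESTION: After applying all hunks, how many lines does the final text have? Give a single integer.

Hunk 1: at line 2 remove [uycmh,qvmfl,fjitl] add [qanf] -> 9 lines: uwb wduf qkp qanf vhb ymt ice kwuml wmrl
Hunk 2: at line 5 remove [ymt,ice] add [vuno,txnb,rqfn] -> 10 lines: uwb wduf qkp qanf vhb vuno txnb rqfn kwuml wmrl
Hunk 3: at line 4 remove [vhb,vuno,txnb] add [vdw,kzkow,pcn] -> 10 lines: uwb wduf qkp qanf vdw kzkow pcn rqfn kwuml wmrl
Hunk 4: at line 4 remove [kzkow,pcn] add [dudp,iscrn] -> 10 lines: uwb wduf qkp qanf vdw dudp iscrn rqfn kwuml wmrl
Hunk 5: at line 1 remove [qkp] add [jfpi,jlrar] -> 11 lines: uwb wduf jfpi jlrar qanf vdw dudp iscrn rqfn kwuml wmrl
Final line count: 11

Answer: 11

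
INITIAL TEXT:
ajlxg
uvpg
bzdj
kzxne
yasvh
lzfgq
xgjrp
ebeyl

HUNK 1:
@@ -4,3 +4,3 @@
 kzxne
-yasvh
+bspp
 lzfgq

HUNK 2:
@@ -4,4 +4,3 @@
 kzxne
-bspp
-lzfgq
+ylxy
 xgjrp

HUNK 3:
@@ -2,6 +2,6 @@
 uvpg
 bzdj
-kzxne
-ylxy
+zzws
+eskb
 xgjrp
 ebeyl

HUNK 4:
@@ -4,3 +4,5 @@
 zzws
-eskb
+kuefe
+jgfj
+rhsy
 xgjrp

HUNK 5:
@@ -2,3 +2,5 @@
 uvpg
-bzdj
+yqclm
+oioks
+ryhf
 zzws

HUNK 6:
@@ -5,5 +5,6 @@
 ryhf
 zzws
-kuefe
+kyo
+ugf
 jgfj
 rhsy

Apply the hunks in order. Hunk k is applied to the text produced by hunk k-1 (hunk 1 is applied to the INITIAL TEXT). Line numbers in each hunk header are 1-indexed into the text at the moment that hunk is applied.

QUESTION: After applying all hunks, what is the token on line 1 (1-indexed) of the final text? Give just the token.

Hunk 1: at line 4 remove [yasvh] add [bspp] -> 8 lines: ajlxg uvpg bzdj kzxne bspp lzfgq xgjrp ebeyl
Hunk 2: at line 4 remove [bspp,lzfgq] add [ylxy] -> 7 lines: ajlxg uvpg bzdj kzxne ylxy xgjrp ebeyl
Hunk 3: at line 2 remove [kzxne,ylxy] add [zzws,eskb] -> 7 lines: ajlxg uvpg bzdj zzws eskb xgjrp ebeyl
Hunk 4: at line 4 remove [eskb] add [kuefe,jgfj,rhsy] -> 9 lines: ajlxg uvpg bzdj zzws kuefe jgfj rhsy xgjrp ebeyl
Hunk 5: at line 2 remove [bzdj] add [yqclm,oioks,ryhf] -> 11 lines: ajlxg uvpg yqclm oioks ryhf zzws kuefe jgfj rhsy xgjrp ebeyl
Hunk 6: at line 5 remove [kuefe] add [kyo,ugf] -> 12 lines: ajlxg uvpg yqclm oioks ryhf zzws kyo ugf jgfj rhsy xgjrp ebeyl
Final line 1: ajlxg

Answer: ajlxg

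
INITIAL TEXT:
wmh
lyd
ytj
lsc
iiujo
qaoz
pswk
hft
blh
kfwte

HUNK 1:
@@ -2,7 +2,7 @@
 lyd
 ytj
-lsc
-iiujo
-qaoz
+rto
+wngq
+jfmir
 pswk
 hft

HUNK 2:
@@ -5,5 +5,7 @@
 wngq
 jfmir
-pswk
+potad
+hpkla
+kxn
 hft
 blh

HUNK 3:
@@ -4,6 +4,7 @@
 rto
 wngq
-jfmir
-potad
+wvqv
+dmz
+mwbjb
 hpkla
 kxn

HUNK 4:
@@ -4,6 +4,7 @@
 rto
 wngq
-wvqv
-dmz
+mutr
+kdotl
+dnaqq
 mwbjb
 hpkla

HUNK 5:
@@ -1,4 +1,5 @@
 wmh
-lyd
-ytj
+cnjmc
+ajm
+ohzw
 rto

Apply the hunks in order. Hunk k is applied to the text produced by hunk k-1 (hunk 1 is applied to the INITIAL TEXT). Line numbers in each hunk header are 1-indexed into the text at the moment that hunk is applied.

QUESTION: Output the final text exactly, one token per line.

Answer: wmh
cnjmc
ajm
ohzw
rto
wngq
mutr
kdotl
dnaqq
mwbjb
hpkla
kxn
hft
blh
kfwte

Derivation:
Hunk 1: at line 2 remove [lsc,iiujo,qaoz] add [rto,wngq,jfmir] -> 10 lines: wmh lyd ytj rto wngq jfmir pswk hft blh kfwte
Hunk 2: at line 5 remove [pswk] add [potad,hpkla,kxn] -> 12 lines: wmh lyd ytj rto wngq jfmir potad hpkla kxn hft blh kfwte
Hunk 3: at line 4 remove [jfmir,potad] add [wvqv,dmz,mwbjb] -> 13 lines: wmh lyd ytj rto wngq wvqv dmz mwbjb hpkla kxn hft blh kfwte
Hunk 4: at line 4 remove [wvqv,dmz] add [mutr,kdotl,dnaqq] -> 14 lines: wmh lyd ytj rto wngq mutr kdotl dnaqq mwbjb hpkla kxn hft blh kfwte
Hunk 5: at line 1 remove [lyd,ytj] add [cnjmc,ajm,ohzw] -> 15 lines: wmh cnjmc ajm ohzw rto wngq mutr kdotl dnaqq mwbjb hpkla kxn hft blh kfwte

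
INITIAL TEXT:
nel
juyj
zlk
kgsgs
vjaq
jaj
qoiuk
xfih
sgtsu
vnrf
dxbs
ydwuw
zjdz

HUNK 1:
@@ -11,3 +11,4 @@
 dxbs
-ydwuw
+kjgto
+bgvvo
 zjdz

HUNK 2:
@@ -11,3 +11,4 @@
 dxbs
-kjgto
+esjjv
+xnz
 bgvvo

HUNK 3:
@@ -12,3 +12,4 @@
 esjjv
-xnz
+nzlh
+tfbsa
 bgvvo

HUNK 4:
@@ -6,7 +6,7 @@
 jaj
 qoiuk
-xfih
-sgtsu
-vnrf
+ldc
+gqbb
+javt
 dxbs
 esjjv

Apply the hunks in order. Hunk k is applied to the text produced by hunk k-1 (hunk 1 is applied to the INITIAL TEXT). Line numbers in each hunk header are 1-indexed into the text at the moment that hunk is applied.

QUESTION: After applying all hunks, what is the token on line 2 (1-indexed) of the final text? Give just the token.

Answer: juyj

Derivation:
Hunk 1: at line 11 remove [ydwuw] add [kjgto,bgvvo] -> 14 lines: nel juyj zlk kgsgs vjaq jaj qoiuk xfih sgtsu vnrf dxbs kjgto bgvvo zjdz
Hunk 2: at line 11 remove [kjgto] add [esjjv,xnz] -> 15 lines: nel juyj zlk kgsgs vjaq jaj qoiuk xfih sgtsu vnrf dxbs esjjv xnz bgvvo zjdz
Hunk 3: at line 12 remove [xnz] add [nzlh,tfbsa] -> 16 lines: nel juyj zlk kgsgs vjaq jaj qoiuk xfih sgtsu vnrf dxbs esjjv nzlh tfbsa bgvvo zjdz
Hunk 4: at line 6 remove [xfih,sgtsu,vnrf] add [ldc,gqbb,javt] -> 16 lines: nel juyj zlk kgsgs vjaq jaj qoiuk ldc gqbb javt dxbs esjjv nzlh tfbsa bgvvo zjdz
Final line 2: juyj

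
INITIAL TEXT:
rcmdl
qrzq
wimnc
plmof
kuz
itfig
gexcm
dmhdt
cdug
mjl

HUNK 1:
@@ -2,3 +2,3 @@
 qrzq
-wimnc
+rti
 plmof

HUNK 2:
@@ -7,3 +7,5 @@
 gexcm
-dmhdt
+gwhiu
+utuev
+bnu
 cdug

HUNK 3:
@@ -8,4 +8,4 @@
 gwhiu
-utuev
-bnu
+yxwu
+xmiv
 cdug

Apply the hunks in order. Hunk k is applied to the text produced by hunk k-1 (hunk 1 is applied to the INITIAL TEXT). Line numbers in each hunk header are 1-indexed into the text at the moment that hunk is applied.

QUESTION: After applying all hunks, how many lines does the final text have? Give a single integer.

Hunk 1: at line 2 remove [wimnc] add [rti] -> 10 lines: rcmdl qrzq rti plmof kuz itfig gexcm dmhdt cdug mjl
Hunk 2: at line 7 remove [dmhdt] add [gwhiu,utuev,bnu] -> 12 lines: rcmdl qrzq rti plmof kuz itfig gexcm gwhiu utuev bnu cdug mjl
Hunk 3: at line 8 remove [utuev,bnu] add [yxwu,xmiv] -> 12 lines: rcmdl qrzq rti plmof kuz itfig gexcm gwhiu yxwu xmiv cdug mjl
Final line count: 12

Answer: 12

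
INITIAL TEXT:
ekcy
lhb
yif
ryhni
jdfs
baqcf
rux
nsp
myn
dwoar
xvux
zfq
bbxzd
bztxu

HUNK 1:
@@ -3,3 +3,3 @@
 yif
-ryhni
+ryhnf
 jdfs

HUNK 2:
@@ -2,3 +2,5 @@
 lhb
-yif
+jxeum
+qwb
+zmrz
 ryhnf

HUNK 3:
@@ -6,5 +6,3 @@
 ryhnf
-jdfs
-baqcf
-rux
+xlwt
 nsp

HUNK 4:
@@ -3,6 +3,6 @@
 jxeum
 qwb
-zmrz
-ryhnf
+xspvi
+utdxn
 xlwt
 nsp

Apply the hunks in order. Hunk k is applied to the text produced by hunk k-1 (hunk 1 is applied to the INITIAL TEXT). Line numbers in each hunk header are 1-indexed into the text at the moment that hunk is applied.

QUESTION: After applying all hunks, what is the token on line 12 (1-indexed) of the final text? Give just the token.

Hunk 1: at line 3 remove [ryhni] add [ryhnf] -> 14 lines: ekcy lhb yif ryhnf jdfs baqcf rux nsp myn dwoar xvux zfq bbxzd bztxu
Hunk 2: at line 2 remove [yif] add [jxeum,qwb,zmrz] -> 16 lines: ekcy lhb jxeum qwb zmrz ryhnf jdfs baqcf rux nsp myn dwoar xvux zfq bbxzd bztxu
Hunk 3: at line 6 remove [jdfs,baqcf,rux] add [xlwt] -> 14 lines: ekcy lhb jxeum qwb zmrz ryhnf xlwt nsp myn dwoar xvux zfq bbxzd bztxu
Hunk 4: at line 3 remove [zmrz,ryhnf] add [xspvi,utdxn] -> 14 lines: ekcy lhb jxeum qwb xspvi utdxn xlwt nsp myn dwoar xvux zfq bbxzd bztxu
Final line 12: zfq

Answer: zfq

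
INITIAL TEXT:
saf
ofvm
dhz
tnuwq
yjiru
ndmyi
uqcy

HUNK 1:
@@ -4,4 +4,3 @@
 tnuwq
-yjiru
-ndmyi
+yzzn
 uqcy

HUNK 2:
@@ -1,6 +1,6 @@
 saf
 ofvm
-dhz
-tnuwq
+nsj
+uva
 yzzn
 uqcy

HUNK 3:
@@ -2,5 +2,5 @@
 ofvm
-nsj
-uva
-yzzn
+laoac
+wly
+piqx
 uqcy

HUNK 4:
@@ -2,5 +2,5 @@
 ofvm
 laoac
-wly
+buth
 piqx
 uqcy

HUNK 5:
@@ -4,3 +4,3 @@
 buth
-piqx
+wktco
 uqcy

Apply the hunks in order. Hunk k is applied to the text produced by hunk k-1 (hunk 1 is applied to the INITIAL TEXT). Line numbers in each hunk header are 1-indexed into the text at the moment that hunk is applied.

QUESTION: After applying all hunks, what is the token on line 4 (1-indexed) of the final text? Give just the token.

Hunk 1: at line 4 remove [yjiru,ndmyi] add [yzzn] -> 6 lines: saf ofvm dhz tnuwq yzzn uqcy
Hunk 2: at line 1 remove [dhz,tnuwq] add [nsj,uva] -> 6 lines: saf ofvm nsj uva yzzn uqcy
Hunk 3: at line 2 remove [nsj,uva,yzzn] add [laoac,wly,piqx] -> 6 lines: saf ofvm laoac wly piqx uqcy
Hunk 4: at line 2 remove [wly] add [buth] -> 6 lines: saf ofvm laoac buth piqx uqcy
Hunk 5: at line 4 remove [piqx] add [wktco] -> 6 lines: saf ofvm laoac buth wktco uqcy
Final line 4: buth

Answer: buth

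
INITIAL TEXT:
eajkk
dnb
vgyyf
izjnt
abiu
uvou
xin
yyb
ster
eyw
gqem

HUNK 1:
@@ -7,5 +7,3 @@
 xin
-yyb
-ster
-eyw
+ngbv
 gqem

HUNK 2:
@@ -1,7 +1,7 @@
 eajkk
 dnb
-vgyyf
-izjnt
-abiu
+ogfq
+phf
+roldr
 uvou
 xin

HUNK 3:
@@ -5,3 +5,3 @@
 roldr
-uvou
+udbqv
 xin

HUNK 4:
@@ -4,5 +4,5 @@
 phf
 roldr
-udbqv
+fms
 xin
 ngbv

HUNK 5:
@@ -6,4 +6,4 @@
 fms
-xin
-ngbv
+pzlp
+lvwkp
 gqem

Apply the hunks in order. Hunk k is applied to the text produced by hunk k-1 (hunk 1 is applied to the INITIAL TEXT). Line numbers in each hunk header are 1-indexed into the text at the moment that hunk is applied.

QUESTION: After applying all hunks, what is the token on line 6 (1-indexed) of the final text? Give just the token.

Answer: fms

Derivation:
Hunk 1: at line 7 remove [yyb,ster,eyw] add [ngbv] -> 9 lines: eajkk dnb vgyyf izjnt abiu uvou xin ngbv gqem
Hunk 2: at line 1 remove [vgyyf,izjnt,abiu] add [ogfq,phf,roldr] -> 9 lines: eajkk dnb ogfq phf roldr uvou xin ngbv gqem
Hunk 3: at line 5 remove [uvou] add [udbqv] -> 9 lines: eajkk dnb ogfq phf roldr udbqv xin ngbv gqem
Hunk 4: at line 4 remove [udbqv] add [fms] -> 9 lines: eajkk dnb ogfq phf roldr fms xin ngbv gqem
Hunk 5: at line 6 remove [xin,ngbv] add [pzlp,lvwkp] -> 9 lines: eajkk dnb ogfq phf roldr fms pzlp lvwkp gqem
Final line 6: fms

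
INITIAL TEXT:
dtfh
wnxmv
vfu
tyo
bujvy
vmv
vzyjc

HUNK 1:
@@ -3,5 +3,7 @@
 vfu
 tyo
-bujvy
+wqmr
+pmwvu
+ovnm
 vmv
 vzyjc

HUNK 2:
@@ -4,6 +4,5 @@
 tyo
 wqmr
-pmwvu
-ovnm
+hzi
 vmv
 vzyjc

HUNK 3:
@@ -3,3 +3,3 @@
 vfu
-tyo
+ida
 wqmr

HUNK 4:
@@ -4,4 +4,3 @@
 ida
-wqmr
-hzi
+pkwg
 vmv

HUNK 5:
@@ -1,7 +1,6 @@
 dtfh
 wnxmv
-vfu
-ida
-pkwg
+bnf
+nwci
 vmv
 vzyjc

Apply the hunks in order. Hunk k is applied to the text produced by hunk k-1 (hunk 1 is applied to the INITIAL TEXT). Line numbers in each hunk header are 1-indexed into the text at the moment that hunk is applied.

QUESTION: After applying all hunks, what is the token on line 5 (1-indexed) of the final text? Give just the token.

Hunk 1: at line 3 remove [bujvy] add [wqmr,pmwvu,ovnm] -> 9 lines: dtfh wnxmv vfu tyo wqmr pmwvu ovnm vmv vzyjc
Hunk 2: at line 4 remove [pmwvu,ovnm] add [hzi] -> 8 lines: dtfh wnxmv vfu tyo wqmr hzi vmv vzyjc
Hunk 3: at line 3 remove [tyo] add [ida] -> 8 lines: dtfh wnxmv vfu ida wqmr hzi vmv vzyjc
Hunk 4: at line 4 remove [wqmr,hzi] add [pkwg] -> 7 lines: dtfh wnxmv vfu ida pkwg vmv vzyjc
Hunk 5: at line 1 remove [vfu,ida,pkwg] add [bnf,nwci] -> 6 lines: dtfh wnxmv bnf nwci vmv vzyjc
Final line 5: vmv

Answer: vmv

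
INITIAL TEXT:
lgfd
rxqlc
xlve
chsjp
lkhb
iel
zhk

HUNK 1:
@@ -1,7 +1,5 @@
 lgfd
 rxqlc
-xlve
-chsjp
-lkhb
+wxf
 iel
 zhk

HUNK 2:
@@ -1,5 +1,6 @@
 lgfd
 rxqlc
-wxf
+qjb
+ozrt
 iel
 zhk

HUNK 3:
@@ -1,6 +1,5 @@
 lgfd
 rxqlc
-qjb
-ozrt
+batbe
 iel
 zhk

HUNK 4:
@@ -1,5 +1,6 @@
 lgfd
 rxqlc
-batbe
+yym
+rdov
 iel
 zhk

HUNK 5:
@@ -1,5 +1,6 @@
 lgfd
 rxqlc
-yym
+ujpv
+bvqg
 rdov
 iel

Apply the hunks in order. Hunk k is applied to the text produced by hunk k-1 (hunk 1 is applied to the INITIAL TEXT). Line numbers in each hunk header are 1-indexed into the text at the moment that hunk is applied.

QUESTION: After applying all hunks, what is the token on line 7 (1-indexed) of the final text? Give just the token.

Answer: zhk

Derivation:
Hunk 1: at line 1 remove [xlve,chsjp,lkhb] add [wxf] -> 5 lines: lgfd rxqlc wxf iel zhk
Hunk 2: at line 1 remove [wxf] add [qjb,ozrt] -> 6 lines: lgfd rxqlc qjb ozrt iel zhk
Hunk 3: at line 1 remove [qjb,ozrt] add [batbe] -> 5 lines: lgfd rxqlc batbe iel zhk
Hunk 4: at line 1 remove [batbe] add [yym,rdov] -> 6 lines: lgfd rxqlc yym rdov iel zhk
Hunk 5: at line 1 remove [yym] add [ujpv,bvqg] -> 7 lines: lgfd rxqlc ujpv bvqg rdov iel zhk
Final line 7: zhk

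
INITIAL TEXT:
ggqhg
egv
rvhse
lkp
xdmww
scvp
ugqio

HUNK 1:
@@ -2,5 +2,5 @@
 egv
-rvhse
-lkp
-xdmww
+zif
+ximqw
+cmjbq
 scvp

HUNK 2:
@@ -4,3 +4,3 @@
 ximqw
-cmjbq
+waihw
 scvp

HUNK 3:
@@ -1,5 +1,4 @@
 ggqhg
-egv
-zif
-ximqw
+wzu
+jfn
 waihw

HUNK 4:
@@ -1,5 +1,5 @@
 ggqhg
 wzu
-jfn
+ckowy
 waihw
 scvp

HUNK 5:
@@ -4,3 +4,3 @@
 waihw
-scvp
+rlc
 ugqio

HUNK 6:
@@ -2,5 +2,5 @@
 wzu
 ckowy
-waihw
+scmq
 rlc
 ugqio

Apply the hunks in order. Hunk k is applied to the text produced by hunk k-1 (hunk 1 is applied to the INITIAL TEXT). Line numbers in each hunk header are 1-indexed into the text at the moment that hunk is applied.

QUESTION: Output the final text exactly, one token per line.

Answer: ggqhg
wzu
ckowy
scmq
rlc
ugqio

Derivation:
Hunk 1: at line 2 remove [rvhse,lkp,xdmww] add [zif,ximqw,cmjbq] -> 7 lines: ggqhg egv zif ximqw cmjbq scvp ugqio
Hunk 2: at line 4 remove [cmjbq] add [waihw] -> 7 lines: ggqhg egv zif ximqw waihw scvp ugqio
Hunk 3: at line 1 remove [egv,zif,ximqw] add [wzu,jfn] -> 6 lines: ggqhg wzu jfn waihw scvp ugqio
Hunk 4: at line 1 remove [jfn] add [ckowy] -> 6 lines: ggqhg wzu ckowy waihw scvp ugqio
Hunk 5: at line 4 remove [scvp] add [rlc] -> 6 lines: ggqhg wzu ckowy waihw rlc ugqio
Hunk 6: at line 2 remove [waihw] add [scmq] -> 6 lines: ggqhg wzu ckowy scmq rlc ugqio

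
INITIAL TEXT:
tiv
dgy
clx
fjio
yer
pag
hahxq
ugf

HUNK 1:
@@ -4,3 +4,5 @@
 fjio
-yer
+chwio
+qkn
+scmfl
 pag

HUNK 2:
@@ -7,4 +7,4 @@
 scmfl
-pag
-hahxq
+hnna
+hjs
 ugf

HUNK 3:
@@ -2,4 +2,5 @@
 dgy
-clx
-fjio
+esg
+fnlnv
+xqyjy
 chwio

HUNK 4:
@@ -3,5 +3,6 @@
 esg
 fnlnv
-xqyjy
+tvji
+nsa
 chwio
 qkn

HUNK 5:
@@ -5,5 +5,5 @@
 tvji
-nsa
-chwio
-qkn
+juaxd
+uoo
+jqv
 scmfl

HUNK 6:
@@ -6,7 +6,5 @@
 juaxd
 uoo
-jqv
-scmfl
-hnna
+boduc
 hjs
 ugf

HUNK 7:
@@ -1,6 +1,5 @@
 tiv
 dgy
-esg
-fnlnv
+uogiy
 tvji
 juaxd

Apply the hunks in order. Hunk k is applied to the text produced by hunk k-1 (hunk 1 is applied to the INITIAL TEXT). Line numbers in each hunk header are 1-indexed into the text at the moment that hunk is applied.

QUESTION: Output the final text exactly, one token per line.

Answer: tiv
dgy
uogiy
tvji
juaxd
uoo
boduc
hjs
ugf

Derivation:
Hunk 1: at line 4 remove [yer] add [chwio,qkn,scmfl] -> 10 lines: tiv dgy clx fjio chwio qkn scmfl pag hahxq ugf
Hunk 2: at line 7 remove [pag,hahxq] add [hnna,hjs] -> 10 lines: tiv dgy clx fjio chwio qkn scmfl hnna hjs ugf
Hunk 3: at line 2 remove [clx,fjio] add [esg,fnlnv,xqyjy] -> 11 lines: tiv dgy esg fnlnv xqyjy chwio qkn scmfl hnna hjs ugf
Hunk 4: at line 3 remove [xqyjy] add [tvji,nsa] -> 12 lines: tiv dgy esg fnlnv tvji nsa chwio qkn scmfl hnna hjs ugf
Hunk 5: at line 5 remove [nsa,chwio,qkn] add [juaxd,uoo,jqv] -> 12 lines: tiv dgy esg fnlnv tvji juaxd uoo jqv scmfl hnna hjs ugf
Hunk 6: at line 6 remove [jqv,scmfl,hnna] add [boduc] -> 10 lines: tiv dgy esg fnlnv tvji juaxd uoo boduc hjs ugf
Hunk 7: at line 1 remove [esg,fnlnv] add [uogiy] -> 9 lines: tiv dgy uogiy tvji juaxd uoo boduc hjs ugf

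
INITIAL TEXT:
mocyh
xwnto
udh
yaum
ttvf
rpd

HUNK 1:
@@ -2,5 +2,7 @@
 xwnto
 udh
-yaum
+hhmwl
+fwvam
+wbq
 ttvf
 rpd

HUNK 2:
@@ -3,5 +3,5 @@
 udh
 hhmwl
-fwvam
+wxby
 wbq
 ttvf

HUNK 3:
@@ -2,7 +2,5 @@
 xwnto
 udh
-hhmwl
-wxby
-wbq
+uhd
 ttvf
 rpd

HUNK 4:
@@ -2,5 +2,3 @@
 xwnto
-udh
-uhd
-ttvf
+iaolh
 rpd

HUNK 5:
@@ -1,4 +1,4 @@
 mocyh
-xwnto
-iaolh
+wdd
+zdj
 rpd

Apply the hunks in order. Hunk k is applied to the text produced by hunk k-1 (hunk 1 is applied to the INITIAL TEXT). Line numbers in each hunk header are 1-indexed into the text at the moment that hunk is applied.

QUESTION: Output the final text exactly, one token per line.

Answer: mocyh
wdd
zdj
rpd

Derivation:
Hunk 1: at line 2 remove [yaum] add [hhmwl,fwvam,wbq] -> 8 lines: mocyh xwnto udh hhmwl fwvam wbq ttvf rpd
Hunk 2: at line 3 remove [fwvam] add [wxby] -> 8 lines: mocyh xwnto udh hhmwl wxby wbq ttvf rpd
Hunk 3: at line 2 remove [hhmwl,wxby,wbq] add [uhd] -> 6 lines: mocyh xwnto udh uhd ttvf rpd
Hunk 4: at line 2 remove [udh,uhd,ttvf] add [iaolh] -> 4 lines: mocyh xwnto iaolh rpd
Hunk 5: at line 1 remove [xwnto,iaolh] add [wdd,zdj] -> 4 lines: mocyh wdd zdj rpd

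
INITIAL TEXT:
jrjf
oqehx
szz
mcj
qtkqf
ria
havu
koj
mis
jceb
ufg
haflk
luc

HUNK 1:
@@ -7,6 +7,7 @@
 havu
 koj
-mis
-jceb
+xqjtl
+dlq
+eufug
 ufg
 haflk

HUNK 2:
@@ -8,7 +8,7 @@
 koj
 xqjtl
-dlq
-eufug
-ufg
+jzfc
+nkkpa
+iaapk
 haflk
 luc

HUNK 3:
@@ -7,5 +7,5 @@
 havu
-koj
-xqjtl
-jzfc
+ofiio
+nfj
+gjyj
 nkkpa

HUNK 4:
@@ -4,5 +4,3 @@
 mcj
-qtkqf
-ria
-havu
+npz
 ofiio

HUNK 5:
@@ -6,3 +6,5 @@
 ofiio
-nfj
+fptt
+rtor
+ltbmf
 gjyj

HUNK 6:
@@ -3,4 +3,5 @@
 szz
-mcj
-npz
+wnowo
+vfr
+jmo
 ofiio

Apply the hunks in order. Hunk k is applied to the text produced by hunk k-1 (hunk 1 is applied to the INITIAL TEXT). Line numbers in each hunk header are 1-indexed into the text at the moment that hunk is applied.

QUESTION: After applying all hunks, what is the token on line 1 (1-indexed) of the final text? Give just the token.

Hunk 1: at line 7 remove [mis,jceb] add [xqjtl,dlq,eufug] -> 14 lines: jrjf oqehx szz mcj qtkqf ria havu koj xqjtl dlq eufug ufg haflk luc
Hunk 2: at line 8 remove [dlq,eufug,ufg] add [jzfc,nkkpa,iaapk] -> 14 lines: jrjf oqehx szz mcj qtkqf ria havu koj xqjtl jzfc nkkpa iaapk haflk luc
Hunk 3: at line 7 remove [koj,xqjtl,jzfc] add [ofiio,nfj,gjyj] -> 14 lines: jrjf oqehx szz mcj qtkqf ria havu ofiio nfj gjyj nkkpa iaapk haflk luc
Hunk 4: at line 4 remove [qtkqf,ria,havu] add [npz] -> 12 lines: jrjf oqehx szz mcj npz ofiio nfj gjyj nkkpa iaapk haflk luc
Hunk 5: at line 6 remove [nfj] add [fptt,rtor,ltbmf] -> 14 lines: jrjf oqehx szz mcj npz ofiio fptt rtor ltbmf gjyj nkkpa iaapk haflk luc
Hunk 6: at line 3 remove [mcj,npz] add [wnowo,vfr,jmo] -> 15 lines: jrjf oqehx szz wnowo vfr jmo ofiio fptt rtor ltbmf gjyj nkkpa iaapk haflk luc
Final line 1: jrjf

Answer: jrjf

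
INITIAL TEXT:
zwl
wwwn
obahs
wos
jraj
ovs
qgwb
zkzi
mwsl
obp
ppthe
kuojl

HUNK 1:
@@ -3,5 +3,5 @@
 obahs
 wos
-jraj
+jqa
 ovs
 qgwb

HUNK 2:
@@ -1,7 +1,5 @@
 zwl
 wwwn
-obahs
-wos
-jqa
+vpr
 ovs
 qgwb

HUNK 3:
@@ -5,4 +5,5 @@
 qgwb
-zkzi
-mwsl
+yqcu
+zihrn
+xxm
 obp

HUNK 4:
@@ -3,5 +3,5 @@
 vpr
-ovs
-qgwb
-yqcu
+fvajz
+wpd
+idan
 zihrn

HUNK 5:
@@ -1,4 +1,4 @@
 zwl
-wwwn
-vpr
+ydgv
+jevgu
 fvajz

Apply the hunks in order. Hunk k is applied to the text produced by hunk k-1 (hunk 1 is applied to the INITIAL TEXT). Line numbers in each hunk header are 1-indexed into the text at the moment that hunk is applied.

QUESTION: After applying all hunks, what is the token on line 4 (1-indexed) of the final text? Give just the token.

Hunk 1: at line 3 remove [jraj] add [jqa] -> 12 lines: zwl wwwn obahs wos jqa ovs qgwb zkzi mwsl obp ppthe kuojl
Hunk 2: at line 1 remove [obahs,wos,jqa] add [vpr] -> 10 lines: zwl wwwn vpr ovs qgwb zkzi mwsl obp ppthe kuojl
Hunk 3: at line 5 remove [zkzi,mwsl] add [yqcu,zihrn,xxm] -> 11 lines: zwl wwwn vpr ovs qgwb yqcu zihrn xxm obp ppthe kuojl
Hunk 4: at line 3 remove [ovs,qgwb,yqcu] add [fvajz,wpd,idan] -> 11 lines: zwl wwwn vpr fvajz wpd idan zihrn xxm obp ppthe kuojl
Hunk 5: at line 1 remove [wwwn,vpr] add [ydgv,jevgu] -> 11 lines: zwl ydgv jevgu fvajz wpd idan zihrn xxm obp ppthe kuojl
Final line 4: fvajz

Answer: fvajz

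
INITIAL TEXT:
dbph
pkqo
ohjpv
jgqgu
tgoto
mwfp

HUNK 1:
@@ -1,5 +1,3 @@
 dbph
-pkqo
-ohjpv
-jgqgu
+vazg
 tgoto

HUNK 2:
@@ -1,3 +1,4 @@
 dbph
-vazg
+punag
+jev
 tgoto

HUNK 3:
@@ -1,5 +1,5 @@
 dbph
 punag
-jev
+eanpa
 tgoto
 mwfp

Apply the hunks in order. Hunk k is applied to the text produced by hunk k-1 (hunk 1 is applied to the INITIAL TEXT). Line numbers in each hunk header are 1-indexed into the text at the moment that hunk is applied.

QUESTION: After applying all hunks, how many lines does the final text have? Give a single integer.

Hunk 1: at line 1 remove [pkqo,ohjpv,jgqgu] add [vazg] -> 4 lines: dbph vazg tgoto mwfp
Hunk 2: at line 1 remove [vazg] add [punag,jev] -> 5 lines: dbph punag jev tgoto mwfp
Hunk 3: at line 1 remove [jev] add [eanpa] -> 5 lines: dbph punag eanpa tgoto mwfp
Final line count: 5

Answer: 5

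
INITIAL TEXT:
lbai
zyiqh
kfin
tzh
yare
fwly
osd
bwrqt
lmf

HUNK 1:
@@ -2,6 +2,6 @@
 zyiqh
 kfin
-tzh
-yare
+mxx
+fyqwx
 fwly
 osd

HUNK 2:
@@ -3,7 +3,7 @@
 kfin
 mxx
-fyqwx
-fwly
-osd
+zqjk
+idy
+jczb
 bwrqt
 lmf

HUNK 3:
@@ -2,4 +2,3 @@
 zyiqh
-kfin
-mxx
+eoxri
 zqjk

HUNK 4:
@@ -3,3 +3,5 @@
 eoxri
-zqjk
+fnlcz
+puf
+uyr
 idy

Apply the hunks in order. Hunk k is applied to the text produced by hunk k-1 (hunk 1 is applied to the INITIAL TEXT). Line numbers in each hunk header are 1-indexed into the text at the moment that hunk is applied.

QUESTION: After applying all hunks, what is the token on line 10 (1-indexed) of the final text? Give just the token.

Hunk 1: at line 2 remove [tzh,yare] add [mxx,fyqwx] -> 9 lines: lbai zyiqh kfin mxx fyqwx fwly osd bwrqt lmf
Hunk 2: at line 3 remove [fyqwx,fwly,osd] add [zqjk,idy,jczb] -> 9 lines: lbai zyiqh kfin mxx zqjk idy jczb bwrqt lmf
Hunk 3: at line 2 remove [kfin,mxx] add [eoxri] -> 8 lines: lbai zyiqh eoxri zqjk idy jczb bwrqt lmf
Hunk 4: at line 3 remove [zqjk] add [fnlcz,puf,uyr] -> 10 lines: lbai zyiqh eoxri fnlcz puf uyr idy jczb bwrqt lmf
Final line 10: lmf

Answer: lmf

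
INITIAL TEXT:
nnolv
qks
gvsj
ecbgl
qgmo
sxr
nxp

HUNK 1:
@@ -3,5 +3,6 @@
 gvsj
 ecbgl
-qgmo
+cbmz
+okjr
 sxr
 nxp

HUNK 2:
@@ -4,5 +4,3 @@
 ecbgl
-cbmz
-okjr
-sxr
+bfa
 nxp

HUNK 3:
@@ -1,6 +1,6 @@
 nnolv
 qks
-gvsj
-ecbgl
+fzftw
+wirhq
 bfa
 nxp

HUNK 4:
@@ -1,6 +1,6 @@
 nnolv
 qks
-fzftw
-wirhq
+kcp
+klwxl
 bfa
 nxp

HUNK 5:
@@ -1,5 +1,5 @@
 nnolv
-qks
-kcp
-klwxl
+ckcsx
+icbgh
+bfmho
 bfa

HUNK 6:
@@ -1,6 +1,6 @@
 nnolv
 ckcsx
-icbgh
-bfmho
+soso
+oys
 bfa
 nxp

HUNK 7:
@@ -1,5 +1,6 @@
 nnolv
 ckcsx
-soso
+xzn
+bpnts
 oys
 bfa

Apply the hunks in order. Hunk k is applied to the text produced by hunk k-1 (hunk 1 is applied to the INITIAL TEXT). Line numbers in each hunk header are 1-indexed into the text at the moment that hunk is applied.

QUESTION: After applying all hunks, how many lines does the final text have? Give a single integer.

Hunk 1: at line 3 remove [qgmo] add [cbmz,okjr] -> 8 lines: nnolv qks gvsj ecbgl cbmz okjr sxr nxp
Hunk 2: at line 4 remove [cbmz,okjr,sxr] add [bfa] -> 6 lines: nnolv qks gvsj ecbgl bfa nxp
Hunk 3: at line 1 remove [gvsj,ecbgl] add [fzftw,wirhq] -> 6 lines: nnolv qks fzftw wirhq bfa nxp
Hunk 4: at line 1 remove [fzftw,wirhq] add [kcp,klwxl] -> 6 lines: nnolv qks kcp klwxl bfa nxp
Hunk 5: at line 1 remove [qks,kcp,klwxl] add [ckcsx,icbgh,bfmho] -> 6 lines: nnolv ckcsx icbgh bfmho bfa nxp
Hunk 6: at line 1 remove [icbgh,bfmho] add [soso,oys] -> 6 lines: nnolv ckcsx soso oys bfa nxp
Hunk 7: at line 1 remove [soso] add [xzn,bpnts] -> 7 lines: nnolv ckcsx xzn bpnts oys bfa nxp
Final line count: 7

Answer: 7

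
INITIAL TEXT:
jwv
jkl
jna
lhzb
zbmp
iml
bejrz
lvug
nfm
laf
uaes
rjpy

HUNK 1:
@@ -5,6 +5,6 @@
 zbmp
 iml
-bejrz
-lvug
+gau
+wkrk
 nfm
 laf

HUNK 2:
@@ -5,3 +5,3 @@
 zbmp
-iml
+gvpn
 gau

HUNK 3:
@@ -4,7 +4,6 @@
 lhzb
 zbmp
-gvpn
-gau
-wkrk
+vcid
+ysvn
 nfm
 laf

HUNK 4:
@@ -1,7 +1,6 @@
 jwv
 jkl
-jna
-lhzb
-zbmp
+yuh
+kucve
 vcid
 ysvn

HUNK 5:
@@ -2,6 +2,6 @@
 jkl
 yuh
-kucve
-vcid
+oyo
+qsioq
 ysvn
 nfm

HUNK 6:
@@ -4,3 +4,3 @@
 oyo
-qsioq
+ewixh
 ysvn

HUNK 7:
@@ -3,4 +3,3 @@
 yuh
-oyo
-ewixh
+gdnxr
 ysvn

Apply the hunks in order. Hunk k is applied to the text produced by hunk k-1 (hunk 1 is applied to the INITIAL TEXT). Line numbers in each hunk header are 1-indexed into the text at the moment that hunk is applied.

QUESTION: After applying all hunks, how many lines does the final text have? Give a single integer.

Answer: 9

Derivation:
Hunk 1: at line 5 remove [bejrz,lvug] add [gau,wkrk] -> 12 lines: jwv jkl jna lhzb zbmp iml gau wkrk nfm laf uaes rjpy
Hunk 2: at line 5 remove [iml] add [gvpn] -> 12 lines: jwv jkl jna lhzb zbmp gvpn gau wkrk nfm laf uaes rjpy
Hunk 3: at line 4 remove [gvpn,gau,wkrk] add [vcid,ysvn] -> 11 lines: jwv jkl jna lhzb zbmp vcid ysvn nfm laf uaes rjpy
Hunk 4: at line 1 remove [jna,lhzb,zbmp] add [yuh,kucve] -> 10 lines: jwv jkl yuh kucve vcid ysvn nfm laf uaes rjpy
Hunk 5: at line 2 remove [kucve,vcid] add [oyo,qsioq] -> 10 lines: jwv jkl yuh oyo qsioq ysvn nfm laf uaes rjpy
Hunk 6: at line 4 remove [qsioq] add [ewixh] -> 10 lines: jwv jkl yuh oyo ewixh ysvn nfm laf uaes rjpy
Hunk 7: at line 3 remove [oyo,ewixh] add [gdnxr] -> 9 lines: jwv jkl yuh gdnxr ysvn nfm laf uaes rjpy
Final line count: 9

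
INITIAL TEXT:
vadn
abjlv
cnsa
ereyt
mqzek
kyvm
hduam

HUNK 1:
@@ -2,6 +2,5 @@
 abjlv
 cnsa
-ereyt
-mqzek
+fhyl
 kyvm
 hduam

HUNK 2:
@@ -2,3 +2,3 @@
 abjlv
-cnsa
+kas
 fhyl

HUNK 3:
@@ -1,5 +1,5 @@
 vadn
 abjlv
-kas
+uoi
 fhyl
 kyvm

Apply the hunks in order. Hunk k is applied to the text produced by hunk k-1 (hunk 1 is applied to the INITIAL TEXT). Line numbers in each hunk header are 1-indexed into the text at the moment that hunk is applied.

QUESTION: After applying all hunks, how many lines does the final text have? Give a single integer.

Hunk 1: at line 2 remove [ereyt,mqzek] add [fhyl] -> 6 lines: vadn abjlv cnsa fhyl kyvm hduam
Hunk 2: at line 2 remove [cnsa] add [kas] -> 6 lines: vadn abjlv kas fhyl kyvm hduam
Hunk 3: at line 1 remove [kas] add [uoi] -> 6 lines: vadn abjlv uoi fhyl kyvm hduam
Final line count: 6

Answer: 6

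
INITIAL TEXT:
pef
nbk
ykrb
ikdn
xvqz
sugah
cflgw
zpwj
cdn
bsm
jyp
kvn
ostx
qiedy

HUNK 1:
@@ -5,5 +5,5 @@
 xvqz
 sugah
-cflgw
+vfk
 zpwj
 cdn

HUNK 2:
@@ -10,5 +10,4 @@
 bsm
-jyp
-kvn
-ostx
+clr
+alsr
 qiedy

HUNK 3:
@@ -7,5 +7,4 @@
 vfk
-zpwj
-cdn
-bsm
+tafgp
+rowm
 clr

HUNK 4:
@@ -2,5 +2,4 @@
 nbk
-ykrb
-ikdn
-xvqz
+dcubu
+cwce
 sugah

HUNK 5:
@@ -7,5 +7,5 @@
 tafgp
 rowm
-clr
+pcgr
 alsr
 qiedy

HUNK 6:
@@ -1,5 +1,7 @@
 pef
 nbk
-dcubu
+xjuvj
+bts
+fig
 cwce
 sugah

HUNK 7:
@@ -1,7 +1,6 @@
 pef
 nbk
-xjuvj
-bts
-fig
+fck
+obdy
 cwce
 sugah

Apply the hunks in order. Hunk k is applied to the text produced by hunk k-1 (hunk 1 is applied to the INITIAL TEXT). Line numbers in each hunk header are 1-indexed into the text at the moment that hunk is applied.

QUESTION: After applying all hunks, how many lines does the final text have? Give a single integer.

Answer: 12

Derivation:
Hunk 1: at line 5 remove [cflgw] add [vfk] -> 14 lines: pef nbk ykrb ikdn xvqz sugah vfk zpwj cdn bsm jyp kvn ostx qiedy
Hunk 2: at line 10 remove [jyp,kvn,ostx] add [clr,alsr] -> 13 lines: pef nbk ykrb ikdn xvqz sugah vfk zpwj cdn bsm clr alsr qiedy
Hunk 3: at line 7 remove [zpwj,cdn,bsm] add [tafgp,rowm] -> 12 lines: pef nbk ykrb ikdn xvqz sugah vfk tafgp rowm clr alsr qiedy
Hunk 4: at line 2 remove [ykrb,ikdn,xvqz] add [dcubu,cwce] -> 11 lines: pef nbk dcubu cwce sugah vfk tafgp rowm clr alsr qiedy
Hunk 5: at line 7 remove [clr] add [pcgr] -> 11 lines: pef nbk dcubu cwce sugah vfk tafgp rowm pcgr alsr qiedy
Hunk 6: at line 1 remove [dcubu] add [xjuvj,bts,fig] -> 13 lines: pef nbk xjuvj bts fig cwce sugah vfk tafgp rowm pcgr alsr qiedy
Hunk 7: at line 1 remove [xjuvj,bts,fig] add [fck,obdy] -> 12 lines: pef nbk fck obdy cwce sugah vfk tafgp rowm pcgr alsr qiedy
Final line count: 12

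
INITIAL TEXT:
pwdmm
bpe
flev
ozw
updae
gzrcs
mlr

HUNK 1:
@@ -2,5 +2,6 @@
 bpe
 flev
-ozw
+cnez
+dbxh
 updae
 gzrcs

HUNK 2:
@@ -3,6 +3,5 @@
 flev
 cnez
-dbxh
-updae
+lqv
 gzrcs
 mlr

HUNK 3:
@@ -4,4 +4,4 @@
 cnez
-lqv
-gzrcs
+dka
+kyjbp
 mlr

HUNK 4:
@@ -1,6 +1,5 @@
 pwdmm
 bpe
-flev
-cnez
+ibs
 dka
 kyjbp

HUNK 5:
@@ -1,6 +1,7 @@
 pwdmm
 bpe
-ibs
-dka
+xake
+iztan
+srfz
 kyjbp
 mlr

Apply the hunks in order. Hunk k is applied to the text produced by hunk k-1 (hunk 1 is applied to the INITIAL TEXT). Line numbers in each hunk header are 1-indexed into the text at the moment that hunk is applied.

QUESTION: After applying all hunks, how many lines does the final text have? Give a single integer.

Answer: 7

Derivation:
Hunk 1: at line 2 remove [ozw] add [cnez,dbxh] -> 8 lines: pwdmm bpe flev cnez dbxh updae gzrcs mlr
Hunk 2: at line 3 remove [dbxh,updae] add [lqv] -> 7 lines: pwdmm bpe flev cnez lqv gzrcs mlr
Hunk 3: at line 4 remove [lqv,gzrcs] add [dka,kyjbp] -> 7 lines: pwdmm bpe flev cnez dka kyjbp mlr
Hunk 4: at line 1 remove [flev,cnez] add [ibs] -> 6 lines: pwdmm bpe ibs dka kyjbp mlr
Hunk 5: at line 1 remove [ibs,dka] add [xake,iztan,srfz] -> 7 lines: pwdmm bpe xake iztan srfz kyjbp mlr
Final line count: 7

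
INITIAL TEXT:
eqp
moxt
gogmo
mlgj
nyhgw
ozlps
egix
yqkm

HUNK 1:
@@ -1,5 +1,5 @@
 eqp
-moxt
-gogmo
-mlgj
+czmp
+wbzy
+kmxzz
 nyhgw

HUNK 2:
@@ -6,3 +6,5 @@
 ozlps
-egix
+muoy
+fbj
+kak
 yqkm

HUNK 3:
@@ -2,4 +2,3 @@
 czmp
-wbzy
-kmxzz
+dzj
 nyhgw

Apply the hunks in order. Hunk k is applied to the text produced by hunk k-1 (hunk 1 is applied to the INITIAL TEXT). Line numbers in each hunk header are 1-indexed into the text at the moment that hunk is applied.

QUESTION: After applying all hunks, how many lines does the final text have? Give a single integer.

Answer: 9

Derivation:
Hunk 1: at line 1 remove [moxt,gogmo,mlgj] add [czmp,wbzy,kmxzz] -> 8 lines: eqp czmp wbzy kmxzz nyhgw ozlps egix yqkm
Hunk 2: at line 6 remove [egix] add [muoy,fbj,kak] -> 10 lines: eqp czmp wbzy kmxzz nyhgw ozlps muoy fbj kak yqkm
Hunk 3: at line 2 remove [wbzy,kmxzz] add [dzj] -> 9 lines: eqp czmp dzj nyhgw ozlps muoy fbj kak yqkm
Final line count: 9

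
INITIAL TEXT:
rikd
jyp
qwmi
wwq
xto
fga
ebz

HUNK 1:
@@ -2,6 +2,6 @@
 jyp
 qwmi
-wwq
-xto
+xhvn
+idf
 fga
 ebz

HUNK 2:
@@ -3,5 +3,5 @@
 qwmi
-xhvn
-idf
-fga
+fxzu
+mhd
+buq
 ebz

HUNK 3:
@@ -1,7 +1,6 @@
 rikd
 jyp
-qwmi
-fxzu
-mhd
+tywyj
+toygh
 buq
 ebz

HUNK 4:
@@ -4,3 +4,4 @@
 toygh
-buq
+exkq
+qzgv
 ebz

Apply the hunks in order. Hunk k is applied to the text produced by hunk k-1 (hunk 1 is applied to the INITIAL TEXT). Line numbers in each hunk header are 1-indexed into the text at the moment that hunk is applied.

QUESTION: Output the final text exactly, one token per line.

Answer: rikd
jyp
tywyj
toygh
exkq
qzgv
ebz

Derivation:
Hunk 1: at line 2 remove [wwq,xto] add [xhvn,idf] -> 7 lines: rikd jyp qwmi xhvn idf fga ebz
Hunk 2: at line 3 remove [xhvn,idf,fga] add [fxzu,mhd,buq] -> 7 lines: rikd jyp qwmi fxzu mhd buq ebz
Hunk 3: at line 1 remove [qwmi,fxzu,mhd] add [tywyj,toygh] -> 6 lines: rikd jyp tywyj toygh buq ebz
Hunk 4: at line 4 remove [buq] add [exkq,qzgv] -> 7 lines: rikd jyp tywyj toygh exkq qzgv ebz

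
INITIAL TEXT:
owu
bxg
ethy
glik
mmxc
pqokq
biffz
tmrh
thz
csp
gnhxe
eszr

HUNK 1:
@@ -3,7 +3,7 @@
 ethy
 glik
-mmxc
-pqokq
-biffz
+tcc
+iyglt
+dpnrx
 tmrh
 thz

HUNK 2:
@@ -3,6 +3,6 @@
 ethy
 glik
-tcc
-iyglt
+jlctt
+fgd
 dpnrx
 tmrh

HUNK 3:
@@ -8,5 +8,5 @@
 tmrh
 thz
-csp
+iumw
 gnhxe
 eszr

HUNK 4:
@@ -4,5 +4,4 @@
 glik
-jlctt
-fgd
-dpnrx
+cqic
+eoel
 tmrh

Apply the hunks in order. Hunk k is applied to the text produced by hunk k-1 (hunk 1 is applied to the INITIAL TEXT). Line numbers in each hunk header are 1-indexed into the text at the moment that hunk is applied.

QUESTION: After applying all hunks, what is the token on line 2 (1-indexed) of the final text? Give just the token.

Answer: bxg

Derivation:
Hunk 1: at line 3 remove [mmxc,pqokq,biffz] add [tcc,iyglt,dpnrx] -> 12 lines: owu bxg ethy glik tcc iyglt dpnrx tmrh thz csp gnhxe eszr
Hunk 2: at line 3 remove [tcc,iyglt] add [jlctt,fgd] -> 12 lines: owu bxg ethy glik jlctt fgd dpnrx tmrh thz csp gnhxe eszr
Hunk 3: at line 8 remove [csp] add [iumw] -> 12 lines: owu bxg ethy glik jlctt fgd dpnrx tmrh thz iumw gnhxe eszr
Hunk 4: at line 4 remove [jlctt,fgd,dpnrx] add [cqic,eoel] -> 11 lines: owu bxg ethy glik cqic eoel tmrh thz iumw gnhxe eszr
Final line 2: bxg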